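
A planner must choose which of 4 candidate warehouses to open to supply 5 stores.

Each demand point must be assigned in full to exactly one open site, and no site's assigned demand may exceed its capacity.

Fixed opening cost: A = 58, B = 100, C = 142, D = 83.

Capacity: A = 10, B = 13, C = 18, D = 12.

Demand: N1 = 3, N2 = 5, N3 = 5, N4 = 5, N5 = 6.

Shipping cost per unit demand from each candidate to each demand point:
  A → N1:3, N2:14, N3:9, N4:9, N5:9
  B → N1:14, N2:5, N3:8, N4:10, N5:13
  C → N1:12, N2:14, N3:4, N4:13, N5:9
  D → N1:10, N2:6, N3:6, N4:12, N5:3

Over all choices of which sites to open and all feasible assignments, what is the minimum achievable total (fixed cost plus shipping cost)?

348

Open {B, D}; cheapest assignment that respects the capacities:
  B (cap 13, load 13): N1, N2, N4 — cost 3×14 + 5×5 + 5×10 = 117
  D (cap 12, load 11): N3, N5 — cost 5×6 + 6×3 = 48
  Shipping 165, fixed 183 → total 348.
  Any other capacity-feasible assignment to {B, D} ships for at least 165.
Compare {A, B, D}: its best feasible assignment gives total 368.
Compare {C, D}: its best feasible assignment gives total 394.
Every other set of open sites that can feasibly serve all demand totals ≥ 368 even under its best assignment. Minimum: 348.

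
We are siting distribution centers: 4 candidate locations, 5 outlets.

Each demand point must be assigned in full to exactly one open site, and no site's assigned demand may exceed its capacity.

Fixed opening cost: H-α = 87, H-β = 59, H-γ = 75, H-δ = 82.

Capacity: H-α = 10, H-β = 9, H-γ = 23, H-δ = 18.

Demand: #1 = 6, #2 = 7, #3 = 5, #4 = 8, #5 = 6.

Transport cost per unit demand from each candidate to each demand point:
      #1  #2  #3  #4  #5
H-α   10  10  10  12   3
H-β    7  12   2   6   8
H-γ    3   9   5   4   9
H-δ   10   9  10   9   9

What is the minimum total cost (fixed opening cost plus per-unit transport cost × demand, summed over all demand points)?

349

Open {H-γ, H-δ}; cheapest assignment that respects the capacities:
  H-γ (cap 23, load 19): #1, #3, #4 — cost 6×3 + 5×5 + 8×4 = 75
  H-δ (cap 18, load 13): #2, #5 — cost 7×9 + 6×9 = 117
  Shipping 192, fixed 157 → total 349.
  Any other capacity-feasible assignment to {H-γ, H-δ} ships for at least 192.
Compare {H-α, H-β, H-γ}: its best feasible assignment gives total 362.
Compare {H-β, H-γ, H-δ}: its best feasible assignment gives total 393.
Every other set of open sites that can feasibly serve all demand totals ≥ 362 even under its best assignment. Minimum: 349.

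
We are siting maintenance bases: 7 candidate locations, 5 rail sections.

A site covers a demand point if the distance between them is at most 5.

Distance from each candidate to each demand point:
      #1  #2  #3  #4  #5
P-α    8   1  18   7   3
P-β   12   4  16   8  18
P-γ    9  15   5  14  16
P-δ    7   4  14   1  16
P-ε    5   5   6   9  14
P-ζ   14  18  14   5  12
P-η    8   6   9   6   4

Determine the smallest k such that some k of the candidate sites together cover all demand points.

Coverage sets (demand points within 5 of each site):
  P-α: {#2, #5}
  P-β: {#2}
  P-γ: {#3}
  P-δ: {#2, #4}
  P-ε: {#1, #2}
  P-ζ: {#4}
  P-η: {#5}
No 3 sites suffice: every size-3 union leaves at least one demand point uncovered.
But {P-α, P-γ, P-δ, P-ε} covers everything, so the minimum is 4.

4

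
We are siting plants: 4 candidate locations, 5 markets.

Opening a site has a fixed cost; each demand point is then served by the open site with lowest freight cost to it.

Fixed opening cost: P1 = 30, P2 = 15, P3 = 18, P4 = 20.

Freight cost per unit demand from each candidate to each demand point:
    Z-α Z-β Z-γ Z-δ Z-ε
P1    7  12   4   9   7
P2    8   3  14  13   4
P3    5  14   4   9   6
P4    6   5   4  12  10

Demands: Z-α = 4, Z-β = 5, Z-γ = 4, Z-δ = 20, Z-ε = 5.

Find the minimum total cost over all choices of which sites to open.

Open {P2, P3}: assign each demand point to its cheapest open site.
  Z-α→P3 4×5=20, Z-β→P2 5×3=15, Z-γ→P3 4×4=16, Z-δ→P3 20×9=180, Z-ε→P2 5×4=20
  freight cost 251, fixed 33 → total 284.
Compare {P1, P2}: freight cost 259 + fixed 45 = 304.
Compare {P2, P3, P4}: freight cost 251 + fixed 53 = 304.
Compare {P3, P4}: freight cost 271 + fixed 38 = 309.
All other subsets cost ≥ 304. Minimum total cost: 284.

284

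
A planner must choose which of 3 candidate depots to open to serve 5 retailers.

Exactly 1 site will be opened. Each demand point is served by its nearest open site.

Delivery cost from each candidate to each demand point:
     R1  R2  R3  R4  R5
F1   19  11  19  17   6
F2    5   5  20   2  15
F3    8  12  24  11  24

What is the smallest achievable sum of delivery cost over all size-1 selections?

Open {F2}.
  R1→F2 5, R2→F2 5, R3→F2 20, R4→F2 2, R5→F2 15  ⇒ total 47.
Compare {F1}: total 72.
Compare {F3}: total 79.

47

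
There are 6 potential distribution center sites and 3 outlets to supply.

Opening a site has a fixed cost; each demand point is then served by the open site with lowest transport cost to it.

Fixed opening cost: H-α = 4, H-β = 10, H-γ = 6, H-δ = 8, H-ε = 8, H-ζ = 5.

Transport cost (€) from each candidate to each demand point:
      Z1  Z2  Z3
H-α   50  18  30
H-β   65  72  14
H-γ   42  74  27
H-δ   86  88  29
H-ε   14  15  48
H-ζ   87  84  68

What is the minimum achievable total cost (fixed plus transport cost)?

61

Open {H-β, H-ε}: assign each demand point to its cheapest open site.
  Z1→H-ε 14, Z2→H-ε 15, Z3→H-β 14
  transport cost 43, fixed 18 → total 61.
Compare {H-α, H-β, H-ε}: transport cost 43 + fixed 22 = 65.
Compare {H-β, H-ε, H-ζ}: transport cost 43 + fixed 23 = 66.
Compare {H-β, H-γ, H-ε}: transport cost 43 + fixed 24 = 67.
All other subsets cost ≥ 65. Minimum total cost: 61.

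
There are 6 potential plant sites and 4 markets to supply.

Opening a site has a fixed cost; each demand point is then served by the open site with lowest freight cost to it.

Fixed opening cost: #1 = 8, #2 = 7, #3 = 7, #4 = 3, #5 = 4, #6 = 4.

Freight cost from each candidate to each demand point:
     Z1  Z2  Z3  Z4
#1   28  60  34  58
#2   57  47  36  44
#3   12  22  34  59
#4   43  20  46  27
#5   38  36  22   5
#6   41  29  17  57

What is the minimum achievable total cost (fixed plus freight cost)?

Open {#3, #5, #6}: assign each demand point to its cheapest open site.
  Z1→#3 12, Z2→#3 22, Z3→#6 17, Z4→#5 5
  freight cost 56, fixed 15 → total 71.
Compare {#3, #5}: freight cost 61 + fixed 11 = 72.
Compare {#3, #4, #5, #6}: freight cost 54 + fixed 18 = 72.
Compare {#3, #4, #5}: freight cost 59 + fixed 14 = 73.
All other subsets cost ≥ 72. Minimum total cost: 71.

71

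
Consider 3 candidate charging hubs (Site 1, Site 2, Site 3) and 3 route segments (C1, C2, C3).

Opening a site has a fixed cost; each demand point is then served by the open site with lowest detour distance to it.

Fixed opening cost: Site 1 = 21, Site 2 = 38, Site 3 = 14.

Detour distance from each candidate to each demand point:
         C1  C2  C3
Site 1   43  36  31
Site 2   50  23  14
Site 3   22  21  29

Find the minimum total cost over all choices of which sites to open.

86

Open {Site 3}: assign each demand point to its cheapest open site.
  C1→Site 3 22, C2→Site 3 21, C3→Site 3 29
  detour distance 72, fixed 14 → total 86.
Compare {Site 1, Site 3}: detour distance 72 + fixed 35 = 107.
Compare {Site 2, Site 3}: detour distance 57 + fixed 52 = 109.
Compare {Site 2}: detour distance 87 + fixed 38 = 125.
All other subsets cost ≥ 107. Minimum total cost: 86.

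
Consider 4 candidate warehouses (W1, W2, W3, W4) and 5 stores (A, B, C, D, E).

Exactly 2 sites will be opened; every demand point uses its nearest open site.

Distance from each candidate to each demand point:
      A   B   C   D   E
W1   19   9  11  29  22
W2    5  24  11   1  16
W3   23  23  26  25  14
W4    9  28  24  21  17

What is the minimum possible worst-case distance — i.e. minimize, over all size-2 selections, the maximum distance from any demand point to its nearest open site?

16

Open {W1, W2}.
  Farthest demand point is E at distance 16 (to W2); all others are ≤ 16.
With {W1, W4} the worst case is 21.
With {W2, W3} the worst case is 23.
No size-2 selection achieves below 16.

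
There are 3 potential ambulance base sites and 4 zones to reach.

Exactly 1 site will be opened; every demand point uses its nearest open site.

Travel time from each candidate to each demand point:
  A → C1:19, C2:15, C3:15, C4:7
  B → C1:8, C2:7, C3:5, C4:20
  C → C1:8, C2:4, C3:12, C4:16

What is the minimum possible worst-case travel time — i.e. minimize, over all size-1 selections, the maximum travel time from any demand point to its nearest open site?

Open {C}.
  Farthest demand point is C4 at travel time 16 (to C); all others are ≤ 16.
With {A} the worst case is 19.
With {B} the worst case is 20.
No size-1 selection achieves below 16.

16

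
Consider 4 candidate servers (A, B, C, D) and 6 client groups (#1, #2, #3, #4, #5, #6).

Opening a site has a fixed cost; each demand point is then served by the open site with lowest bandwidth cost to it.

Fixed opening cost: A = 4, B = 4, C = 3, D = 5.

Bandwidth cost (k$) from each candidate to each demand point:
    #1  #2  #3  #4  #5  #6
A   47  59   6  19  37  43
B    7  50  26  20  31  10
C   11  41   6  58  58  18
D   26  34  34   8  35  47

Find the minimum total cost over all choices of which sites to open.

108

Open {B, C, D}: assign each demand point to its cheapest open site.
  #1→B 7, #2→D 34, #3→C 6, #4→D 8, #5→B 31, #6→B 10
  bandwidth cost 96, fixed 12 → total 108.
Compare {A, B, D}: bandwidth cost 96 + fixed 13 = 109.
Compare {A, B, C, D}: bandwidth cost 96 + fixed 16 = 112.
Compare {C, D}: bandwidth cost 112 + fixed 8 = 120.
All other subsets cost ≥ 109. Minimum total cost: 108.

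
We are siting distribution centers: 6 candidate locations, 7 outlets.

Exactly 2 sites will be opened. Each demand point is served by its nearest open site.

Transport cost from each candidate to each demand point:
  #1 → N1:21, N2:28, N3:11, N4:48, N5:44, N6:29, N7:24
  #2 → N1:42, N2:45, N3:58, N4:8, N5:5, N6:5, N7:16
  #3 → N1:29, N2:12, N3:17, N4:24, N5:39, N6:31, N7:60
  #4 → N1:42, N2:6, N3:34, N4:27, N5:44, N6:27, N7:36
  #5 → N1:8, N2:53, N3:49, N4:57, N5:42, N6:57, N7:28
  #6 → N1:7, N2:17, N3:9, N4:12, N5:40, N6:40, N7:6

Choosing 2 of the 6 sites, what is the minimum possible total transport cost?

Open {#2, #6}.
  N1→#6 7, N2→#6 17, N3→#6 9, N4→#2 8, N5→#2 5, N6→#2 5, N7→#6 6  ⇒ total 57.
Compare {#2, #3}: total 92.
Compare {#1, #2}: total 94.
No size-2 selection does better; minimum is 57.

57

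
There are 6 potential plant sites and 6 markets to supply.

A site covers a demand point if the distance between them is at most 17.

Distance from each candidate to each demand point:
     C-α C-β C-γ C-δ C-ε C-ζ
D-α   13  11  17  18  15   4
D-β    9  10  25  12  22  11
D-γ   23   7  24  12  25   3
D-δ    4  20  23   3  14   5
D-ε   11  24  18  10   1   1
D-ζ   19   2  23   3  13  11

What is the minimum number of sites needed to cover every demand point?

2

Coverage sets (demand points within 17 of each site):
  D-α: {C-α, C-β, C-γ, C-ε, C-ζ}
  D-β: {C-α, C-β, C-δ, C-ζ}
  D-γ: {C-β, C-δ, C-ζ}
  D-δ: {C-α, C-δ, C-ε, C-ζ}
  D-ε: {C-α, C-δ, C-ε, C-ζ}
  D-ζ: {C-β, C-δ, C-ε, C-ζ}
No single site covers all 6 demand points.
But {D-α, D-β} covers everything, so the minimum is 2.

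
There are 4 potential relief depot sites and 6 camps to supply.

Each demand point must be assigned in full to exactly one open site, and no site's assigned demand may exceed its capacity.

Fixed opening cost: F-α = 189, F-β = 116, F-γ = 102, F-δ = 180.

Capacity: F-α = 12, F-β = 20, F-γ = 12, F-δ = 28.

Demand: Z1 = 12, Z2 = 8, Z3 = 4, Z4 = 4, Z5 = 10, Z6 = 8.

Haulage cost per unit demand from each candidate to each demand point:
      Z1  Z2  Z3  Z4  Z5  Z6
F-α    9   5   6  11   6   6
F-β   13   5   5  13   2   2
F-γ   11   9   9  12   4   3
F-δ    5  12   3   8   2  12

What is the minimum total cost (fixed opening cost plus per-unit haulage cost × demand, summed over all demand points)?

484

Open {F-β, F-δ}; cheapest assignment that respects the capacities:
  F-β (cap 20, load 20): Z2, Z3, Z6 — cost 8×5 + 4×5 + 8×2 = 76
  F-δ (cap 28, load 26): Z1, Z4, Z5 — cost 12×5 + 4×8 + 10×2 = 112
  Shipping 188, fixed 296 → total 484.
  Any other capacity-feasible assignment to {F-β, F-δ} ships for at least 188.
Compare {F-β, F-γ, F-δ}: its best feasible assignment gives total 586.
Compare {F-α, F-β, F-δ}: its best feasible assignment gives total 665.
Every other set of open sites that can feasibly serve all demand totals ≥ 586 even under its best assignment. Minimum: 484.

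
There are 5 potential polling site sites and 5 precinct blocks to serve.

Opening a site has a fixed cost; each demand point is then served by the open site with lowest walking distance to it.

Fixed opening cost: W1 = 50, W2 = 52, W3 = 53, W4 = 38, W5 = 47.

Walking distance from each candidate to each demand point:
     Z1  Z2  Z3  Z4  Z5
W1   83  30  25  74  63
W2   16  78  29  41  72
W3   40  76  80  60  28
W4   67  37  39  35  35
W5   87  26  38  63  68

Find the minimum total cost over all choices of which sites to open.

Open {W2, W4}: assign each demand point to its cheapest open site.
  Z1→W2 16, Z2→W4 37, Z3→W2 29, Z4→W4 35, Z5→W4 35
  walking distance 152, fixed 90 → total 242.
Compare {W4}: walking distance 213 + fixed 38 = 251.
Compare {W3, W4}: walking distance 179 + fixed 91 = 270.
Compare {W1, W2}: walking distance 175 + fixed 102 = 277.
All other subsets cost ≥ 251. Minimum total cost: 242.

242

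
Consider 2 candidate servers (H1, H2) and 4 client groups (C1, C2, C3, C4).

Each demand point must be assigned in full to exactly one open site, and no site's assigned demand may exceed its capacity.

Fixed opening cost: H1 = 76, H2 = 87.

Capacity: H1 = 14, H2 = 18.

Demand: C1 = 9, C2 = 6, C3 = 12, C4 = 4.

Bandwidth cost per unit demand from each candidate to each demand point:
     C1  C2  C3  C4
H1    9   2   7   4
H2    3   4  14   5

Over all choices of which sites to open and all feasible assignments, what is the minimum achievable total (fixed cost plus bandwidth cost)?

Open {H1, H2}; cheapest assignment that respects the capacities:
  H1 (cap 14, load 13): C1, C4 — cost 9×9 + 4×4 = 97
  H2 (cap 18, load 18): C2, C3 — cost 6×4 + 12×14 = 192
  Shipping 289, fixed 163 → total 452.
  Any other capacity-feasible assignment to {H1, H2} ships for at least 289.
Total demand is 31 and no other set of sites has combined capacity ≥ 31, so {H1, H2} is the only feasible choice of open sites. Minimum: 452.

452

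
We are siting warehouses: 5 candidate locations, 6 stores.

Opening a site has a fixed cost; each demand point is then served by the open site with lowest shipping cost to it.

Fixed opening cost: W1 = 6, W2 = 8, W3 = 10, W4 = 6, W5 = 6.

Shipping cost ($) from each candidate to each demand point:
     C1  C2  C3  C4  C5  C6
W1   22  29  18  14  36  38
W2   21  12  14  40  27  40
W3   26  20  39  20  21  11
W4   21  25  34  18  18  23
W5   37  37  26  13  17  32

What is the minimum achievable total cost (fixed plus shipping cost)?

112

Open {W2, W3, W5}: assign each demand point to its cheapest open site.
  C1→W2 21, C2→W2 12, C3→W2 14, C4→W5 13, C5→W5 17, C6→W3 11
  shipping cost 88, fixed 24 → total 112.
Compare {W2, W3}: shipping cost 99 + fixed 18 = 117.
Compare {W1, W2, W3}: shipping cost 93 + fixed 24 = 117.
Compare {W2, W3, W4}: shipping cost 94 + fixed 24 = 118.
All other subsets cost ≥ 117. Minimum total cost: 112.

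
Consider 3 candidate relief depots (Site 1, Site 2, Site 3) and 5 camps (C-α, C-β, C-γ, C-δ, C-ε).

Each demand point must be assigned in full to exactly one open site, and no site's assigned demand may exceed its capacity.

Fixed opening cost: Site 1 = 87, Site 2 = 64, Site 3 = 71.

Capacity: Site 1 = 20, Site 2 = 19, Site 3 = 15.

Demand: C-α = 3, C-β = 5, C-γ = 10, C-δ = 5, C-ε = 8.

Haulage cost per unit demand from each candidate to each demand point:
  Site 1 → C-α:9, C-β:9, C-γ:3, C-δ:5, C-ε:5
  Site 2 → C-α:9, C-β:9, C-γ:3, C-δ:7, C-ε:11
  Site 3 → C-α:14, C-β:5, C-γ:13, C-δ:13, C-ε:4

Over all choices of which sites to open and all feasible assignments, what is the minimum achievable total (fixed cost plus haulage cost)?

284

Open {Site 2, Site 3}; cheapest assignment that respects the capacities:
  Site 2 (cap 19, load 18): C-α, C-γ, C-δ — cost 3×9 + 10×3 + 5×7 = 92
  Site 3 (cap 15, load 13): C-β, C-ε — cost 5×5 + 8×4 = 57
  Shipping 149, fixed 135 → total 284.
  Any other capacity-feasible assignment to {Site 2, Site 3} ships for at least 149.
Compare {Site 1, Site 3}: its best feasible assignment gives total 297.
Compare {Site 1, Site 2}: its best feasible assignment gives total 318.
Every other set of open sites that can feasibly serve all demand totals ≥ 297 even under its best assignment. Minimum: 284.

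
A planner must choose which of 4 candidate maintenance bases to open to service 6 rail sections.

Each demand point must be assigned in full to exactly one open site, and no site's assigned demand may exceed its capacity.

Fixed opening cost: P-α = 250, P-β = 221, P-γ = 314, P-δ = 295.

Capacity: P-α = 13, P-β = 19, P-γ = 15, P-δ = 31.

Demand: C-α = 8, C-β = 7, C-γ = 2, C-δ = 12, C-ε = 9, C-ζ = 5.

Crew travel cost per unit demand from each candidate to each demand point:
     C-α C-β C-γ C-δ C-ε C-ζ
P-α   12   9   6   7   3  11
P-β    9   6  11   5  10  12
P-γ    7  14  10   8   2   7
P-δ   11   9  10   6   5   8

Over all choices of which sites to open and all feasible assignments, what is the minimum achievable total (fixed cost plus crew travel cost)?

Open {P-β, P-δ}; cheapest assignment that respects the capacities:
  P-β (cap 19, load 15): C-α, C-β — cost 8×9 + 7×6 = 114
  P-δ (cap 31, load 28): C-γ, C-δ, C-ε, C-ζ — cost 2×10 + 12×6 + 9×5 + 5×8 = 177
  Shipping 291, fixed 516 → total 807.
  Any other capacity-feasible assignment to {P-β, P-δ} ships for at least 291.
Compare {P-α, P-δ}: its best feasible assignment gives total 885.
Compare {P-γ, P-δ}: its best feasible assignment gives total 900.
Every other set of open sites that can feasibly serve all demand totals ≥ 885 even under its best assignment. Minimum: 807.

807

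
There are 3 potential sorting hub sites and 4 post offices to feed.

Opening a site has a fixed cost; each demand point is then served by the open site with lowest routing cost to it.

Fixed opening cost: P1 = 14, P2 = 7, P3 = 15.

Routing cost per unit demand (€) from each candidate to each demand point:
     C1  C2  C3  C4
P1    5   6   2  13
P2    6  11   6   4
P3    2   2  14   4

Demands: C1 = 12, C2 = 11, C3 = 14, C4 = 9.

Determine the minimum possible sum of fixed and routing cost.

139

Open {P1, P3}: assign each demand point to its cheapest open site.
  C1→P3 12×2=24, C2→P3 11×2=22, C3→P1 14×2=28, C4→P3 9×4=36
  routing cost 110, fixed 29 → total 139.
Compare {P1, P2, P3}: routing cost 110 + fixed 36 = 146.
Compare {P2, P3}: routing cost 166 + fixed 22 = 188.
Compare {P1, P2}: routing cost 190 + fixed 21 = 211.
All other subsets cost ≥ 146. Minimum total cost: 139.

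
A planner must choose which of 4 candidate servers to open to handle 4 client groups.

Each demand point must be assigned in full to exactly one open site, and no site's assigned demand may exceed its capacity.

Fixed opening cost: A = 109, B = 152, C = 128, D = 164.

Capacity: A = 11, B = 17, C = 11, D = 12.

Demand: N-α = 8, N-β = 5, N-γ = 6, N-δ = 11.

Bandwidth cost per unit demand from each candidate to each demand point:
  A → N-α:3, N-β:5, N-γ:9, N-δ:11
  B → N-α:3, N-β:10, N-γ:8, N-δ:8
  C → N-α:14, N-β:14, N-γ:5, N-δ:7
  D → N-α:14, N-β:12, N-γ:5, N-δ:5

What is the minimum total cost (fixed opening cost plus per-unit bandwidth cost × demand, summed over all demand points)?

Open {A, B, C}; cheapest assignment that respects the capacities:
  A (cap 11, load 5): N-β — cost 5×5 = 25
  B (cap 17, load 14): N-α, N-γ — cost 8×3 + 6×8 = 72
  C (cap 11, load 11): N-δ — cost 11×7 = 77
  Shipping 174, fixed 389 → total 563.
  Any other capacity-feasible assignment to {A, B, C} ships for at least 174.
Compare {A, B, D}: its best feasible assignment gives total 577.
Compare {A, C, D}: its best feasible assignment gives total 580.
Every other set of open sites that can feasibly serve all demand totals ≥ 577 even under its best assignment. Minimum: 563.

563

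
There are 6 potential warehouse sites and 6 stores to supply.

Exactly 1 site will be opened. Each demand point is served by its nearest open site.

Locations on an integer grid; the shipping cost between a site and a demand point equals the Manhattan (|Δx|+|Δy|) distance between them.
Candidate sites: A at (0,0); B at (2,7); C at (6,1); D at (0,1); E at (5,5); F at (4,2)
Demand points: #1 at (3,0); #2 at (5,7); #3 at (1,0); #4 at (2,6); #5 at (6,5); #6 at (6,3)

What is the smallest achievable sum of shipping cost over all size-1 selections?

Open {E}.
  #1→E 7, #2→E 2, #3→E 9, #4→E 4, #5→E 1, #6→E 3  ⇒ total 26.
Compare {F}: total 28.
Compare {C}: total 32.
No size-1 selection does better; minimum is 26.

26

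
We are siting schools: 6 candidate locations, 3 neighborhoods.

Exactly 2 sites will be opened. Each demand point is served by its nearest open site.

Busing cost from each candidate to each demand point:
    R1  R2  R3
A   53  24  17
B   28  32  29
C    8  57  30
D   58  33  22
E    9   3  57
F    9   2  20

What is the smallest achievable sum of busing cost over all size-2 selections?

28

Open {A, F}.
  R1→F 9, R2→F 2, R3→A 17  ⇒ total 28.
Compare {A, E}: total 29.
Compare {C, F}: total 30.
No size-2 selection does better; minimum is 28.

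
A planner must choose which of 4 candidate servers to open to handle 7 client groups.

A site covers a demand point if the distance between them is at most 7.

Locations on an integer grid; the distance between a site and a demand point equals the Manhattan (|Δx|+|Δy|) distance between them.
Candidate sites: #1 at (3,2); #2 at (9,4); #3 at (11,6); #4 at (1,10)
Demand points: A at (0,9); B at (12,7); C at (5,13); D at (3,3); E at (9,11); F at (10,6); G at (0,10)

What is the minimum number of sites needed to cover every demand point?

2

Coverage sets (demand points within 7 of each site):
  #1: {D}
  #2: {B, D, E, F}
  #3: {B, E, F}
  #4: {A, C, G}
No single site covers all 7 demand points.
But {#2, #4} covers everything, so the minimum is 2.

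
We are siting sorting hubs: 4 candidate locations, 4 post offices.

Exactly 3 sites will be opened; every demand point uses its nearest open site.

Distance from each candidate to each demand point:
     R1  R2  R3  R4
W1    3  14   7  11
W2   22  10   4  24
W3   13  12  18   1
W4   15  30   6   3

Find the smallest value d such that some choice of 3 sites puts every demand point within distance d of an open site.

10

Open {W1, W2, W3}.
  Farthest demand point is R2 at distance 10 (to W2); all others are ≤ 10.
With {W1, W2, W4} the worst case is 10.
With {W1, W3, W4} the worst case is 12.
No size-3 selection achieves below 10.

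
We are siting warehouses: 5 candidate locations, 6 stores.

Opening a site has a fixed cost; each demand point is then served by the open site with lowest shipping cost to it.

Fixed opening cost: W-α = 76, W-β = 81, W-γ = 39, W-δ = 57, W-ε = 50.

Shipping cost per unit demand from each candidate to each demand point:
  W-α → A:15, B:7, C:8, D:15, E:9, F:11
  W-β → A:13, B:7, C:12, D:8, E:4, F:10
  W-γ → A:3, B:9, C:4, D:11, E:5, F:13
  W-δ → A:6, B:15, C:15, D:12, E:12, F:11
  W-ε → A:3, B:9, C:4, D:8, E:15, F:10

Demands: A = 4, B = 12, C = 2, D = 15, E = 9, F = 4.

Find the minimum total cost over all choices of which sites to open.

Open {W-β, W-γ}: assign each demand point to its cheapest open site.
  A→W-γ 4×3=12, B→W-β 12×7=84, C→W-γ 2×4=8, D→W-β 15×8=120, E→W-β 9×4=36, F→W-β 4×10=40
  shipping cost 300, fixed 120 → total 420.
Compare {W-γ, W-ε}: shipping cost 333 + fixed 89 = 422.
Compare {W-γ}: shipping cost 390 + fixed 39 = 429.
Compare {W-β, W-ε}: shipping cost 300 + fixed 131 = 431.
All other subsets cost ≥ 422. Minimum total cost: 420.

420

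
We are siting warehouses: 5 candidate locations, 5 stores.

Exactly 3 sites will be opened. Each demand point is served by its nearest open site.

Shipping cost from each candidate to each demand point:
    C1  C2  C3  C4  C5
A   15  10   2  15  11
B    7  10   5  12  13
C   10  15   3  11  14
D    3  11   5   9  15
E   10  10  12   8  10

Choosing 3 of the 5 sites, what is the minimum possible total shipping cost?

Open {A, D, E}.
  C1→D 3, C2→A 10, C3→A 2, C4→E 8, C5→E 10  ⇒ total 33.
Compare {C, D, E}: total 34.
Compare {A, B, D}: total 35.
No size-3 selection does better; minimum is 33.

33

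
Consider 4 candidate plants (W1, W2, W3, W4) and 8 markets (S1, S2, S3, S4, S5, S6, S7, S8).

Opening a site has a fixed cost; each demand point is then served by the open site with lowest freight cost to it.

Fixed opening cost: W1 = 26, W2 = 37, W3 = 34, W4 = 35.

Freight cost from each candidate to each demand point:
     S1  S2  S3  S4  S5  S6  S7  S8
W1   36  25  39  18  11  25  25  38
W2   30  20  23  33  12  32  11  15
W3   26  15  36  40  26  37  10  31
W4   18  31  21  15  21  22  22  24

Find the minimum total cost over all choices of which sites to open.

Open {W2, W4}: assign each demand point to its cheapest open site.
  S1→W4 18, S2→W2 20, S3→W4 21, S4→W4 15, S5→W2 12, S6→W4 22, S7→W2 11, S8→W2 15
  freight cost 134, fixed 72 → total 206.
Compare {W4}: freight cost 174 + fixed 35 = 209.
Compare {W2}: freight cost 176 + fixed 37 = 213.
Compare {W3, W4}: freight cost 146 + fixed 69 = 215.
All other subsets cost ≥ 209. Minimum total cost: 206.

206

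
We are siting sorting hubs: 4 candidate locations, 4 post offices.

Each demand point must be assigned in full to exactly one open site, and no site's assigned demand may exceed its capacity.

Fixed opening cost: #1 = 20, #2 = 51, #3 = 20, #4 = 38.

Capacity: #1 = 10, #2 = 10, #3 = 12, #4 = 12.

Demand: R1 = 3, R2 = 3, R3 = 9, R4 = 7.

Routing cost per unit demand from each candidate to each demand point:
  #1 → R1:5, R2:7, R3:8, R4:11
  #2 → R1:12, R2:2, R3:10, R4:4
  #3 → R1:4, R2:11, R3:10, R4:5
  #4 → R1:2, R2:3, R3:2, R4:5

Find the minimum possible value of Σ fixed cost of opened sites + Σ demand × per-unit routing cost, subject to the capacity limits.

Open {#3, #4}; cheapest assignment that respects the capacities:
  #3 (cap 12, load 10): R1, R4 — cost 3×4 + 7×5 = 47
  #4 (cap 12, load 12): R2, R3 — cost 3×3 + 9×2 = 27
  Shipping 74, fixed 58 → total 132.
  Any other capacity-feasible assignment to {#3, #4} ships for at least 74.
Compare {#2, #4}: its best feasible assignment gives total 147.
Compare {#1, #3, #4}: its best feasible assignment gives total 152.
Every other set of open sites that can feasibly serve all demand totals ≥ 147 even under its best assignment. Minimum: 132.

132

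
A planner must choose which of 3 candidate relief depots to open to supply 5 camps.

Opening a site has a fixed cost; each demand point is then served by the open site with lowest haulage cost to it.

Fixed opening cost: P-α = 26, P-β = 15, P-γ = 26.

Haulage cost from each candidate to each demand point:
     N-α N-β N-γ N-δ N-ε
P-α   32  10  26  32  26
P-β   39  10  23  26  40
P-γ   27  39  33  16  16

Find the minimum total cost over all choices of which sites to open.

Open {P-β, P-γ}: assign each demand point to its cheapest open site.
  N-α→P-γ 27, N-β→P-β 10, N-γ→P-β 23, N-δ→P-γ 16, N-ε→P-γ 16
  haulage cost 92, fixed 41 → total 133.
Compare {P-α, P-γ}: haulage cost 95 + fixed 52 = 147.
Compare {P-α}: haulage cost 126 + fixed 26 = 152.
Compare {P-β}: haulage cost 138 + fixed 15 = 153.
All other subsets cost ≥ 147. Minimum total cost: 133.

133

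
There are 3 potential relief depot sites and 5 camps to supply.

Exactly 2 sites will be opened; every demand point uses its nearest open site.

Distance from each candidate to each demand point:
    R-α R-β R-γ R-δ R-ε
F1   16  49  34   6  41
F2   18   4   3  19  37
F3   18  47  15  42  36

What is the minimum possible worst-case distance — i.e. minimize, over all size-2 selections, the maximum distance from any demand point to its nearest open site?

36

Open {F2, F3}.
  Farthest demand point is R-ε at distance 36 (to F3); all others are ≤ 36.
With {F1, F2} the worst case is 37.
With {F1, F3} the worst case is 47.
No size-2 selection achieves below 36.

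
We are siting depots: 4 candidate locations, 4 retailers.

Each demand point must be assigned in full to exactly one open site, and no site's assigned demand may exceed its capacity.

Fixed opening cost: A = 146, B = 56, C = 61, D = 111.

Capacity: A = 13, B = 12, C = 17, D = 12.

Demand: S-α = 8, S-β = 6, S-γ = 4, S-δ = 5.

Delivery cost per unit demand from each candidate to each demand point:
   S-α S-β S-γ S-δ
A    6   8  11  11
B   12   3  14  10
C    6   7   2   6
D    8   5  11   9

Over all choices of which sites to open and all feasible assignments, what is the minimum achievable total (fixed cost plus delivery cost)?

221

Open {B, C}; cheapest assignment that respects the capacities:
  B (cap 12, load 6): S-β — cost 6×3 = 18
  C (cap 17, load 17): S-α, S-γ, S-δ — cost 8×6 + 4×2 + 5×6 = 86
  Shipping 104, fixed 117 → total 221.
  Any other capacity-feasible assignment to {B, C} ships for at least 104.
Compare {C, D}: its best feasible assignment gives total 288.
Compare {B, C, D}: its best feasible assignment gives total 332.
Every other set of open sites that can feasibly serve all demand totals ≥ 288 even under its best assignment. Minimum: 221.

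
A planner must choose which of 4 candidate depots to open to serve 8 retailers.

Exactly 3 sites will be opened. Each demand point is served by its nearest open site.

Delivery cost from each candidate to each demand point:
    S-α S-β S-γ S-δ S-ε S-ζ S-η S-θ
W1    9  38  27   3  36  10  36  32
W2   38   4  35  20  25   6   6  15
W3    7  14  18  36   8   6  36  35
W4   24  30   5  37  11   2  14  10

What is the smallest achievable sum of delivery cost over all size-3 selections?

50

Open {W1, W2, W4}.
  S-α→W1 9, S-β→W2 4, S-γ→W4 5, S-δ→W1 3, S-ε→W4 11, S-ζ→W4 2, S-η→W2 6, S-θ→W4 10  ⇒ total 50.
Compare {W2, W3, W4}: total 62.
Compare {W1, W3, W4}: total 63.
No size-3 selection does better; minimum is 50.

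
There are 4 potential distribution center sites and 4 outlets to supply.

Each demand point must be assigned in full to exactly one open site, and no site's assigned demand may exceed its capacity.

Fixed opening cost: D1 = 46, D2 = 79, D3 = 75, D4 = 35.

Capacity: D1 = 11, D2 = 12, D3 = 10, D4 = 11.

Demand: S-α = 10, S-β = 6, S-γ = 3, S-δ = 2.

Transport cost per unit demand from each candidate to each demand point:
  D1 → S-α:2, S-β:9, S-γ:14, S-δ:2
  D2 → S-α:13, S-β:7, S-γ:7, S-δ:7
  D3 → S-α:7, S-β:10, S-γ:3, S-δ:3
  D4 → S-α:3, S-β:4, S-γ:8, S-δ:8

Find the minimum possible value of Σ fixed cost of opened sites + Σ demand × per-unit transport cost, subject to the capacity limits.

Open {D1, D4}; cheapest assignment that respects the capacities:
  D1 (cap 11, load 10): S-α — cost 10×2 = 20
  D4 (cap 11, load 11): S-β, S-γ, S-δ — cost 6×4 + 3×8 + 2×8 = 64
  Shipping 84, fixed 81 → total 165.
  Any other capacity-feasible assignment to {D1, D4} ships for at least 84.
Compare {D1, D3, D4}: its best feasible assignment gives total 215.
Compare {D2, D4}: its best feasible assignment gives total 221.
Every other set of open sites that can feasibly serve all demand totals ≥ 215 even under its best assignment. Minimum: 165.

165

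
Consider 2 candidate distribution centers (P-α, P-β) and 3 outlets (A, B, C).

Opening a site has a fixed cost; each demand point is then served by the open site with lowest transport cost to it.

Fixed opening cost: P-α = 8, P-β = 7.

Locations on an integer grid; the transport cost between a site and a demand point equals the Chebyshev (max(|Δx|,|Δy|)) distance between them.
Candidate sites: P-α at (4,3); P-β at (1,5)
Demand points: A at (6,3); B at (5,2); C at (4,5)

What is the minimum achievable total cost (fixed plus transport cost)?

13

Open {P-α}: assign each demand point to its cheapest open site.
  A→P-α 2, B→P-α 1, C→P-α 2
  transport cost 5, fixed 8 → total 13.
Compare {P-β}: transport cost 12 + fixed 7 = 19.
Compare {P-α, P-β}: transport cost 5 + fixed 15 = 20.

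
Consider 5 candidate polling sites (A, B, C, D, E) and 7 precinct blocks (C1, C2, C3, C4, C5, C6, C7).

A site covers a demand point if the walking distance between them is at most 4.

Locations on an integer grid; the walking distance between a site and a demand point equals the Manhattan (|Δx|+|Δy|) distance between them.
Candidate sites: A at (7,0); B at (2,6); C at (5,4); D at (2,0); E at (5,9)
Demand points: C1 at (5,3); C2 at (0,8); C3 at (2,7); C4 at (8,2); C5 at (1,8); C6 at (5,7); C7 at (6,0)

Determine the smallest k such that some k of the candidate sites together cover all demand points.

Coverage sets (demand points within 4 of each site):
  A: {C4, C7}
  B: {C2, C3, C5, C6}
  C: {C1, C6}
  D: {C7}
  E: {C6}
No 2 sites suffice: every size-2 union leaves at least one demand point uncovered.
But {A, B, C} covers everything, so the minimum is 3.

3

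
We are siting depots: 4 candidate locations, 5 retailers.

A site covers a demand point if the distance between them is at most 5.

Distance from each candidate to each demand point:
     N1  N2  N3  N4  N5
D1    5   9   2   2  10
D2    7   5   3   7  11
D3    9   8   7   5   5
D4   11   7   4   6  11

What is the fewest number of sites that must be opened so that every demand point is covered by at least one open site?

Coverage sets (demand points within 5 of each site):
  D1: {N1, N3, N4}
  D2: {N2, N3}
  D3: {N4, N5}
  D4: {N3}
No 2 sites suffice: every size-2 union leaves at least one demand point uncovered.
But {D1, D2, D3} covers everything, so the minimum is 3.

3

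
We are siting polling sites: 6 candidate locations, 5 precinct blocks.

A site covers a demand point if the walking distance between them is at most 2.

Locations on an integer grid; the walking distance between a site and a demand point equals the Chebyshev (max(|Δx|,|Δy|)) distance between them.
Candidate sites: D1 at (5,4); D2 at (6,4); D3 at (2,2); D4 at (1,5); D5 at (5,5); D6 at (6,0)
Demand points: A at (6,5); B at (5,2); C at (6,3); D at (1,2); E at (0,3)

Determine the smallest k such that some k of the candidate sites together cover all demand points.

2

Coverage sets (demand points within 2 of each site):
  D1: {A, B, C}
  D2: {A, B, C}
  D3: {D, E}
  D4: {E}
  D5: {A, C}
  D6: {B}
No single site covers all 5 demand points.
But {D1, D3} covers everything, so the minimum is 2.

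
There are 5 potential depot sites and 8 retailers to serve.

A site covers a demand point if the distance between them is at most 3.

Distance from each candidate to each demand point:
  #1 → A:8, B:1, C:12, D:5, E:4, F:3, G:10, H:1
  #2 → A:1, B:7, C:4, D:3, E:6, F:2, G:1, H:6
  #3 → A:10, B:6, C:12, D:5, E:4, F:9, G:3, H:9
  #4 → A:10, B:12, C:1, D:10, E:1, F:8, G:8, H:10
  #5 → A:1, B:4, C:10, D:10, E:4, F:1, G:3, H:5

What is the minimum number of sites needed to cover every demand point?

3

Coverage sets (demand points within 3 of each site):
  #1: {B, F, H}
  #2: {A, D, F, G}
  #3: {G}
  #4: {C, E}
  #5: {A, F, G}
No 2 sites suffice: every size-2 union leaves at least one demand point uncovered.
But {#1, #2, #4} covers everything, so the minimum is 3.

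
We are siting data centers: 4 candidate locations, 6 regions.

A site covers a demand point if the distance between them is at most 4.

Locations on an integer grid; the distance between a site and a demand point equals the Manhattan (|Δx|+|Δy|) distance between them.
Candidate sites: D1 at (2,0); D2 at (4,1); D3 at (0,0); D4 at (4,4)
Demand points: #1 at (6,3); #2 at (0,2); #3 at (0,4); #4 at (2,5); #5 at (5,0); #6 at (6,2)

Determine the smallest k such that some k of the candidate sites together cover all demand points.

2

Coverage sets (demand points within 4 of each site):
  D1: {#2, #5}
  D2: {#1, #5, #6}
  D3: {#2, #3}
  D4: {#1, #3, #4, #6}
No single site covers all 6 demand points.
But {D1, D4} covers everything, so the minimum is 2.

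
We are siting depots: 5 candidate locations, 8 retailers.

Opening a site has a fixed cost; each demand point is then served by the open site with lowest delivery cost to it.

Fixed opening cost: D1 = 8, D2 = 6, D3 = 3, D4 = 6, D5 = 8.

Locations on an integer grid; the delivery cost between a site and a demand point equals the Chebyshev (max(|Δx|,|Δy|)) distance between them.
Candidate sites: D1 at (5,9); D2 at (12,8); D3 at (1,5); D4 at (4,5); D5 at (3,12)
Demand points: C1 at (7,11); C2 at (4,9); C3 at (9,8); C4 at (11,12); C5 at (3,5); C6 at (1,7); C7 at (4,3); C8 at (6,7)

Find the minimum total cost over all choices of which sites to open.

Open {D1, D3}: assign each demand point to its cheapest open site.
  C1→D1 2, C2→D1 1, C3→D1 4, C4→D1 6, C5→D3 2, C6→D3 2, C7→D3 3, C8→D1 2
  delivery cost 22, fixed 11 → total 33.
Compare {D1, D4}: delivery cost 21 + fixed 14 = 35.
Compare {D4}: delivery cost 30 + fixed 6 = 36.
Compare {D2, D4}: delivery cost 24 + fixed 12 = 36.
All other subsets cost ≥ 35. Minimum total cost: 33.

33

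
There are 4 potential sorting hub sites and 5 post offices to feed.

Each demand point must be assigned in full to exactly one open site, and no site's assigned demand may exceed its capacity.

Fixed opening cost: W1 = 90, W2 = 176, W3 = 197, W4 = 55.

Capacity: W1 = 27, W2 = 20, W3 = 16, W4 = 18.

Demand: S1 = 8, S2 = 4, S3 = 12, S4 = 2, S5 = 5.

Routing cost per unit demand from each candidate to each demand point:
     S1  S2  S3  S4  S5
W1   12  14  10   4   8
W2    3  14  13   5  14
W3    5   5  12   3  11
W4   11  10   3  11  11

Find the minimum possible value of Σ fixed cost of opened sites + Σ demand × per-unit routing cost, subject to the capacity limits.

365

Open {W1, W4}; cheapest assignment that respects the capacities:
  W1 (cap 27, load 15): S1, S4, S5 — cost 8×12 + 2×4 + 5×8 = 144
  W4 (cap 18, load 16): S2, S3 — cost 4×10 + 12×3 = 76
  Shipping 220, fixed 145 → total 365.
  Any other capacity-feasible assignment to {W1, W4} ships for at least 220.
Compare {W3, W4}: its best feasible assignment gives total 409.
Compare {W2, W4}: its best feasible assignment gives total 411.
Every other set of open sites that can feasibly serve all demand totals ≥ 409 even under its best assignment. Minimum: 365.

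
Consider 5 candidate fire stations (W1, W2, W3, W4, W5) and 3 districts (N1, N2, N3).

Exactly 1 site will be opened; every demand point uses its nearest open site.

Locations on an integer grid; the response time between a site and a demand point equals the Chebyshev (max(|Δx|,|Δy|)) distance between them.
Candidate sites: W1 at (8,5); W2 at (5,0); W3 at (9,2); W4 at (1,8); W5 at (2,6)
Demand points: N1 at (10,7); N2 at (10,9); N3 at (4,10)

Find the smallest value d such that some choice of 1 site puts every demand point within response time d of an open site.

Open {W1}.
  Farthest demand point is N3 at response time 5 (to W1); all others are ≤ 5.
With {W3} the worst case is 8.
With {W5} the worst case is 8.
No size-1 selection achieves below 5.

5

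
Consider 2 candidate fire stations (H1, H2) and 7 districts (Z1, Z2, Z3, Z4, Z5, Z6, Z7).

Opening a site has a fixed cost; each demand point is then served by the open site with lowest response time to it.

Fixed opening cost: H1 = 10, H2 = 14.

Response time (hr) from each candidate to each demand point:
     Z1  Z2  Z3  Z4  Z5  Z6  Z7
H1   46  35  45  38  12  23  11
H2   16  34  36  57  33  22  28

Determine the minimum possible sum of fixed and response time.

193

Open {H1, H2}: assign each demand point to its cheapest open site.
  Z1→H2 16, Z2→H2 34, Z3→H2 36, Z4→H1 38, Z5→H1 12, Z6→H2 22, Z7→H1 11
  response time 169, fixed 24 → total 193.
Compare {H1}: response time 210 + fixed 10 = 220.
Compare {H2}: response time 226 + fixed 14 = 240.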